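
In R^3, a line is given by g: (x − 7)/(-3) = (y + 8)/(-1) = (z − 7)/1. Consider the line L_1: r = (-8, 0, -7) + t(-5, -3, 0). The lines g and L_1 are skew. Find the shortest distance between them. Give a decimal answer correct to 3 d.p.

g has direction (-3, -1, 1) through (7, -8, 7).
Common perpendicular direction n = (-3, -1, 1) × (-5, -3, 0) = (3, -5, 4).
With w = (-8, 0, -7) − (7, -8, 7) = (-15, 8, -14), w · n = -141.
Distance = |w · n| / |n| = |-141| / √50 ≈ 19.940.

19.940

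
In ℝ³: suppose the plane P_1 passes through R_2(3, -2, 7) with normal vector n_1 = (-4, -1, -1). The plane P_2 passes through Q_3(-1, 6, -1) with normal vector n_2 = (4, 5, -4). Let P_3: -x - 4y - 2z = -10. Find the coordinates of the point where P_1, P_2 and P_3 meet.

(4, 2, -1)

P_1: n_1·r = n_1·R_2 gives -4x - y - z = -17.
P_2: n_2·r = n_2·Q_3 gives 4x + 5y - 4z = 30.
Solving the 3×3 linear system -4x - y - z = -17, 4x + 5y - 4z = 30, -x - 4y - 2z = -10 (e.g. by elimination or Cramer's rule, determinant = 103) gives (4, 2, -1).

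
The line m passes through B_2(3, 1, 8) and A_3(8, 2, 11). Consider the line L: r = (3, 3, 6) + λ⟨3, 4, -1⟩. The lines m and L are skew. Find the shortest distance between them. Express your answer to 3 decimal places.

0.235

A direction vector for m is A_3 − B_2 = (5, 1, 3).
Common perpendicular direction n = (5, 1, 3) × (3, 4, -1) = (-13, 14, 17).
With w = (3, 3, 6) − (3, 1, 8) = (0, 2, -2), w · n = -6.
Distance = |w · n| / |n| = |-6| / √654 ≈ 0.235.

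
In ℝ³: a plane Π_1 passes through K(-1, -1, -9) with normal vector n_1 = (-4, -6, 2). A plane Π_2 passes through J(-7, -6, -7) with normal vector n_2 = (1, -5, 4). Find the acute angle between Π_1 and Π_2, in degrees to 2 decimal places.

45.49

Π_1: n_1·r = n_1·K gives -4x - 6y + 2z = -8.
Π_2: n_2·r = n_2·J gives x - 5y + 4z = -5.
cos θ = |n₁·n₂| / (|n₁||n₂|) = |34| / (√56 · √42).
θ = arccos(0.70107) ≈ 45.49°.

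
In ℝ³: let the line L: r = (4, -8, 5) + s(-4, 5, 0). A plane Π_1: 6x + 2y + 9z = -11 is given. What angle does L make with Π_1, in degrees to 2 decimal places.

sin θ = |n·v| / (|n||v|) = |-14| / (√121 · √41) = 0.19877.
θ ≈ 11.46°.

11.46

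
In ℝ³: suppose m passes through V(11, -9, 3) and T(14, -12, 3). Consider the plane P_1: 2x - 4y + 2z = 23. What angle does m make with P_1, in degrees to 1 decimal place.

A direction vector for m is T − V = (3, -3, 0).
sin θ = |n·v| / (|n||v|) = |18| / (√24 · √18) = 0.86603.
θ ≈ 60.0°.

60.0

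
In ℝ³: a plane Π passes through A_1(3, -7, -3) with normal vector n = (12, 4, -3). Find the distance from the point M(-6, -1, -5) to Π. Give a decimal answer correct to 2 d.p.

Π: n·r = n·A_1 gives 12x + 4y - 3z = 17.
n·M − d = (12)·(-6) + (4)·(-1) + (-3)·(-5) − 17 = -78; |n| = √169.
Distance = |-78| / √169 = 78/√169 ≈ 6.00.

6.00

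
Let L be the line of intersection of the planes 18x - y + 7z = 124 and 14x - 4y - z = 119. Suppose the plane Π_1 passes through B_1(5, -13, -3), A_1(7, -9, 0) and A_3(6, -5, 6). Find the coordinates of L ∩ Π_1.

(6, -9, 1)

Direction of L: (18, -1, 7) × (14, -4, -1) = (29, 116, -58).
A point on L: solving the two plane equations with x = 9 gives (9, 3, -5).
B_1A_1 = (2, 4, 3), B_1A_3 = (1, 8, 9); a normal to Π_1 is B_1A_1 × B_1A_3 = (12, -15, 12).
Using B_1: Π_1 has equation 12x - 15y + 12z = 219.
Substitute r = (9, 3, -5) + t(29, 116, -58) into the plane: 3 + (-2088)t = 219, so t = -3/29.
Intersection: (9, 3, -5) + (-3/29)·(29, 116, -58) = (6, -9, 1).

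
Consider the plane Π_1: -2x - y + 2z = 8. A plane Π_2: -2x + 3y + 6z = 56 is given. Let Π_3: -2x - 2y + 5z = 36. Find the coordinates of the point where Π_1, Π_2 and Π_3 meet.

Solving the 3×3 linear system -2x - y + 2z = 8, -2x + 3y + 6z = 56, -2x - 2y + 5z = 36 (e.g. by elimination or Cramer's rule, determinant = -32) gives (5, 2, 10).

(5, 2, 10)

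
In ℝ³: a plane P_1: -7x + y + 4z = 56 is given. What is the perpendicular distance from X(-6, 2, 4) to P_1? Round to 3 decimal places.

n·X − d = (-7)·(-6) + (1)·(2) + (4)·(4) − 56 = 4; |n| = √66.
Distance = |4| / √66 = 4/√66 ≈ 0.492.

0.492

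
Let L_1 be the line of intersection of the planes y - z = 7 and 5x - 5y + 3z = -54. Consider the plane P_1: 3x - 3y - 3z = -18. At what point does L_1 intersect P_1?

Direction of L_1: (0, 1, -1) × (5, -5, 3) = (-2, -5, -5).
A point on L_1: solving the two plane equations with x = 1 gives (1, 19, 12).
Substitute r = (1, 19, 12) + t(-2, -5, -5) into the plane: -90 + 24t = -18, so t = 3.
Intersection: (1, 19, 12) + 3·(-2, -5, -5) = (-5, 4, -3).

(-5, 4, -3)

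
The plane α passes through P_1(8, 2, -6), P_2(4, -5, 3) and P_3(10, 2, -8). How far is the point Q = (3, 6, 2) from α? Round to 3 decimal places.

P_1P_2 = (-4, -7, 9), P_1P_3 = (2, 0, -2); a normal to α is P_1P_2 × P_1P_3 = (14, 10, 14).
Using P_1: α has equation 14x + 10y + 14z = 48.
n·Q − d = (14)·(3) + (10)·(6) + (14)·(2) − 48 = 82; |n| = √492.
Distance = |82| / √492 = 82/√492 ≈ 3.697.

3.697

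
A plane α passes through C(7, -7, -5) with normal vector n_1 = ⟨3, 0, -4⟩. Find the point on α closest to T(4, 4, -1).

(7, 4, -5)

α: n_1·r = n_1·C gives 3x - 4z = 41.
Foot = T − λn with λ = (n·T − d)/|n|² = (16 − 41)/25 = -1.
Foot = (4, 4, -1) − (-1)·(3, 0, -4) = (7, 4, -5).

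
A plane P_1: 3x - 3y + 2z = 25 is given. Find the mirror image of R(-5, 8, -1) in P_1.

(13, -10, 11)

λ = (n·R − d)/|n|² = (-41 − 25)/22 = -3.
Reflection = R − 2λn = (-5, 8, -1) − (-6)·(3, -3, 2) = (13, -10, 11).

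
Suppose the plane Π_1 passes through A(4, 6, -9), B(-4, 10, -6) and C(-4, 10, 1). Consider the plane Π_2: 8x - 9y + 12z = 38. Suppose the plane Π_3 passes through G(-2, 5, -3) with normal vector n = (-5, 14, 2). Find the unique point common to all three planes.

(4, 6, 5)

AB = (-8, 4, 3), AC = (-8, 4, 10); a normal to Π_1 is AB × AC = (28, 56, 0).
Using A: Π_1 has equation 28x + 56y = 448.
Π_3: n·r = n·G gives -5x + 14y + 2z = 74.
Solving the 3×3 linear system 28x + 56y = 448, 8x - 9y + 12z = 38, -5x + 14y + 2z = 74 (e.g. by elimination or Cramer's rule, determinant = -9464) gives (4, 6, 5).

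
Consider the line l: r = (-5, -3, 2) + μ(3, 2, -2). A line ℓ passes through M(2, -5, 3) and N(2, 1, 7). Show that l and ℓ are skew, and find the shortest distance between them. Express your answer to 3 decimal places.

A direction vector for ℓ is N − M = (0, 6, 4).
Common perpendicular direction n = (3, 2, -2) × (0, 6, 4) = (20, -12, 18).
With w = (2, -5, 3) − (-5, -3, 2) = (7, -2, 1), w · n = 182.
Since n ≠ 0 the lines are not parallel, and w · n = 182 ≠ 0 so they do not intersect; hence they are skew.
Distance = |w · n| / |n| = |182| / √868 ≈ 6.177.

6.177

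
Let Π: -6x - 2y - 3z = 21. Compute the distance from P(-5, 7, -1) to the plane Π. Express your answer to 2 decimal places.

0.29

n·P − d = (-6)·(-5) + (-2)·(7) + (-3)·(-1) − 21 = -2; |n| = √49.
Distance = |-2| / √49 = 2/√49 ≈ 0.29.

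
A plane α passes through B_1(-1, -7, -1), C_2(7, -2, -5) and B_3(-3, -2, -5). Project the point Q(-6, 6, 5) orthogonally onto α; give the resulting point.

(-6, -2, -5)

B_1C_2 = (8, 5, -4), B_1B_3 = (-2, 5, -4); a normal to α is B_1C_2 × B_1B_3 = (0, 40, 50).
Using B_1: α has equation 40y + 50z = -330.
Foot = Q − λn with λ = (n·Q − d)/|n|² = (490 − (-330))/4100 = 1/5.
Foot = (-6, 6, 5) − (1/5)·(0, 40, 50) = (-6, -2, -5).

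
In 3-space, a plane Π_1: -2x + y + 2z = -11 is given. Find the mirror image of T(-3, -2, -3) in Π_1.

(1, -4, -7)

λ = (n·T − d)/|n|² = (-2 − (-11))/9 = 1.
Reflection = T − 2λn = (-3, -2, -3) − 2·(-2, 1, 2) = (1, -4, -7).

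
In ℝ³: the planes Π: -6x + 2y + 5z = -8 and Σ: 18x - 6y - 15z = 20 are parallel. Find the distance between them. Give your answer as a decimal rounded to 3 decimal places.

0.165

Rescale Σ by 1/(-3): -6x + 2y + 5z = -20/3. Then distance = |-8 − (-20/3)| / √65 ≈ 0.165.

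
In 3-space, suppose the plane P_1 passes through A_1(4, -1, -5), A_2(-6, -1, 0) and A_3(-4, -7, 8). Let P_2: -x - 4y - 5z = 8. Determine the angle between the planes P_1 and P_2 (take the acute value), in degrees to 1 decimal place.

18.5

A_1A_2 = (-10, 0, 5), A_1A_3 = (-8, -6, 13); a normal to P_1 is A_1A_2 × A_1A_3 = (30, 90, 60).
Using A_1: P_1 has equation 30x + 90y + 60z = -270.
cos θ = |n₁·n₂| / (|n₁||n₂|) = |-690| / (√12600 · √42).
θ = arccos(0.94850) ≈ 18.5°.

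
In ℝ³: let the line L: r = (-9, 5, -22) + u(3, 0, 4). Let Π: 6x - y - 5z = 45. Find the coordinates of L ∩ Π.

(0, 5, -10)

Substitute r = (-9, 5, -22) + t(3, 0, 4) into the plane: 51 + (-2)t = 45, so t = 3.
Intersection: (-9, 5, -22) + 3·(3, 0, 4) = (0, 5, -10).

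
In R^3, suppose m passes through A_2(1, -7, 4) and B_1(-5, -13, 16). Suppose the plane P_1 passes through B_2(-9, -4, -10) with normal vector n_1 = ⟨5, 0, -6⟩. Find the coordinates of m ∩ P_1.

A direction vector for m is B_1 − A_2 = (-6, -6, 12).
P_1: n_1·r = n_1·B_2 gives 5x - 6z = 15.
Substitute r = (1, -7, 4) + t(-6, -6, 12) into the plane: -19 + (-102)t = 15, so t = -1/3.
Intersection: (1, -7, 4) + (-1/3)·(-6, -6, 12) = (3, -5, 0).

(3, -5, 0)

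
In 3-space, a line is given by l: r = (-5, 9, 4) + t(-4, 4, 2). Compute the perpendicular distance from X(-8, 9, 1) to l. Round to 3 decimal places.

4.123

Taking (-5, 9, 4) on l with direction v = (-4, 4, 2): w = X − (-5, 9, 4) = (-3, 0, -3), and w × v = (12, 18, -12).
Distance = |w × v| / |v| = √612 / √36 ≈ 4.123.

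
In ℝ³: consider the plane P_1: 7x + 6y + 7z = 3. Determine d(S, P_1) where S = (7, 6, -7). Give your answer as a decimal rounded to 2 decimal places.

n·S − d = (7)·(7) + (6)·(6) + (7)·(-7) − 3 = 33; |n| = √134.
Distance = |33| / √134 = 33/√134 ≈ 2.85.

2.85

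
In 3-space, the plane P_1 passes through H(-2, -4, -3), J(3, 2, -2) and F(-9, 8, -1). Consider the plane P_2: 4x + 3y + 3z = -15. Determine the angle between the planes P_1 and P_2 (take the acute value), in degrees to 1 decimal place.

HJ = (5, 6, 1), HF = (-7, 12, 2); a normal to P_1 is HJ × HF = (0, -17, 102).
Using H: P_1 has equation -17y + 102z = -238.
cos θ = |n₁·n₂| / (|n₁||n₂|) = |255| / (√10693 · √34).
θ = arccos(0.42291) ≈ 65.0°.

65.0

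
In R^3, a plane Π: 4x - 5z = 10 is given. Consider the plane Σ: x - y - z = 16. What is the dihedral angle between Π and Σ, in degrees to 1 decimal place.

35.8

cos θ = |n₁·n₂| / (|n₁||n₂|) = |9| / (√41 · √3).
θ = arccos(0.81150) ≈ 35.8°.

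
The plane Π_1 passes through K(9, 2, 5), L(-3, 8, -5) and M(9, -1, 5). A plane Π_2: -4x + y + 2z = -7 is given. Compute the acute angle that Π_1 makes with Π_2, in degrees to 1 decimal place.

KL = (-12, 6, -10), KM = (0, -3, 0); a normal to Π_1 is KL × KM = (-30, 0, 36).
Using K: Π_1 has equation -30x + 36z = -90.
cos θ = |n₁·n₂| / (|n₁||n₂|) = |192| / (√2196 · √21).
θ = arccos(0.89408) ≈ 26.6°.

26.6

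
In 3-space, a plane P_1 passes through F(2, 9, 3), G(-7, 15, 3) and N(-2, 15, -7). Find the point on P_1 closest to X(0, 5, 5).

(2, 8, 6)

FG = (-9, 6, 0), FN = (-4, 6, -10); a normal to P_1 is FG × FN = (-60, -90, -30).
Using F: P_1 has equation -60x - 90y - 30z = -1020.
Foot = X − λn with λ = (n·X − d)/|n|² = (-600 − (-1020))/12600 = 1/30.
Foot = (0, 5, 5) − (1/30)·(-60, -90, -30) = (2, 8, 6).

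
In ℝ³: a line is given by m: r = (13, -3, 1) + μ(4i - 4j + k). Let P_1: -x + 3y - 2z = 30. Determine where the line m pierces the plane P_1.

Substitute r = (13, -3, 1) + t(4, -4, 1) into the plane: -24 + (-18)t = 30, so t = -3.
Intersection: (13, -3, 1) + (-3)·(4, -4, 1) = (1, 9, -2).

(1, 9, -2)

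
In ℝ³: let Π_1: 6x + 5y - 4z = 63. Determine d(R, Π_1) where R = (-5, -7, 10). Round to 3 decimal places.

n·R − d = (6)·(-5) + (5)·(-7) + (-4)·(10) − 63 = -168; |n| = √77.
Distance = |-168| / √77 = 168/√77 ≈ 19.145.

19.145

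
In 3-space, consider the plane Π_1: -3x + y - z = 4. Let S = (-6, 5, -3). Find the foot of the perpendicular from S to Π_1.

Foot = S − λn with λ = (n·S − d)/|n|² = (26 − 4)/11 = 2.
Foot = (-6, 5, -3) − 2·(-3, 1, -1) = (0, 3, -1).

(0, 3, -1)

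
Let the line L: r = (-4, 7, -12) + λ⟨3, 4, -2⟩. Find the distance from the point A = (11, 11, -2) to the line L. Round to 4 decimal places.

16.8236

Taking (-4, 7, -12) on L with direction v = (3, 4, -2): w = A − (-4, 7, -12) = (15, 4, 10), and w × v = (-48, 60, 48).
Distance = |w × v| / |v| = √8208 / √29 ≈ 16.8236.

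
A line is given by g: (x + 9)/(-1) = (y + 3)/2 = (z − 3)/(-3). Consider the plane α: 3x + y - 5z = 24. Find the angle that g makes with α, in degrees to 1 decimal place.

39.2

g has direction (-1, 2, -3) through (-9, -3, 3).
sin θ = |n·v| / (|n||v|) = |14| / (√35 · √14) = 0.63246.
θ ≈ 39.2°.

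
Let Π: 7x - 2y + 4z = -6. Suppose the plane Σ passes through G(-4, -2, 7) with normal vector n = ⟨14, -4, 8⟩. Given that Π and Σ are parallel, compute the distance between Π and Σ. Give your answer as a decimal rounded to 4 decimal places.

1.2039

Σ: n·r = n·G gives 14x - 4y + 8z = 8.
Rescale Σ by 1/2: 7x - 2y + 4z = 4. Then distance = |-6 − 4| / √69 ≈ 1.2039.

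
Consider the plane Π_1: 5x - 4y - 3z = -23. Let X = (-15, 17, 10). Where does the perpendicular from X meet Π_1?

Foot = X − λn with λ = (n·X − d)/|n|² = (-173 − (-23))/50 = -3.
Foot = (-15, 17, 10) − (-3)·(5, -4, -3) = (0, 5, 1).

(0, 5, 1)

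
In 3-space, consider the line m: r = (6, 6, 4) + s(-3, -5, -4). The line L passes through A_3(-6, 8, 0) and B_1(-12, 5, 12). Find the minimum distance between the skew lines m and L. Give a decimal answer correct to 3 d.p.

11.120

A direction vector for L is B_1 − A_3 = (-6, -3, 12).
Common perpendicular direction n = (-3, -5, -4) × (-6, -3, 12) = (-72, 60, -21).
With w = (-6, 8, 0) − (6, 6, 4) = (-12, 2, -4), w · n = 1068.
Distance = |w · n| / |n| = |1068| / √9225 ≈ 11.120.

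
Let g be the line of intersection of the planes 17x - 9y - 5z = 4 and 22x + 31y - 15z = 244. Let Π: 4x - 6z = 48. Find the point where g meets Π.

Direction of g: (17, -9, -5) × (22, 31, -15) = (290, 145, 725).
A point on g: solving the two plane equations with x = 2 gives (2, 5, -3).
Substitute r = (2, 5, -3) + t(290, 145, 725) into the plane: 26 + (-3190)t = 48, so t = -1/145.
Intersection: (2, 5, -3) + (-1/145)·(290, 145, 725) = (0, 4, -8).

(0, 4, -8)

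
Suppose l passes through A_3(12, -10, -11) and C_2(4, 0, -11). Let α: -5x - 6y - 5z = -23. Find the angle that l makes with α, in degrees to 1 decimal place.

9.7

A direction vector for l is C_2 − A_3 = (-8, 10, 0).
sin θ = |n·v| / (|n||v|) = |-20| / (√86 · √164) = 0.16841.
θ ≈ 9.7°.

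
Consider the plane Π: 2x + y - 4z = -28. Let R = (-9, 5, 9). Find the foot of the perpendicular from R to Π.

Foot = R − λn with λ = (n·R − d)/|n|² = (-49 − (-28))/21 = -1.
Foot = (-9, 5, 9) − (-1)·(2, 1, -4) = (-7, 6, 5).

(-7, 6, 5)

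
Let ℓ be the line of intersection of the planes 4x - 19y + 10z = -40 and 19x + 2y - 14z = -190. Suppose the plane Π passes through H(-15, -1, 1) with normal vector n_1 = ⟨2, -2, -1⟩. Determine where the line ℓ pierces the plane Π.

Direction of ℓ: (4, -19, 10) × (19, 2, -14) = (246, 246, 369).
A point on ℓ: solving the two plane equations with x = -12 gives (-12, -2, -3).
Π: n_1·r = n_1·H gives 2x - 2y - z = -29.
Substitute r = (-12, -2, -3) + t(246, 246, 369) into the plane: -17 + (-369)t = -29, so t = 4/123.
Intersection: (-12, -2, -3) + (4/123)·(246, 246, 369) = (-4, 6, 9).

(-4, 6, 9)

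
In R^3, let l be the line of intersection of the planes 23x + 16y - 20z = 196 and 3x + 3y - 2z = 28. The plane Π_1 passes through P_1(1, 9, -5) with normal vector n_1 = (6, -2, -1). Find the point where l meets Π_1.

Direction of l: (23, 16, -20) × (3, 3, -2) = (28, -14, 21).
A point on l: solving the two plane equations with x = 12 gives (12, 0, 4).
Π_1: n_1·r = n_1·P_1 gives 6x - 2y - z = -7.
Substitute r = (12, 0, 4) + t(28, -14, 21) into the plane: 68 + 175t = -7, so t = -3/7.
Intersection: (12, 0, 4) + (-3/7)·(28, -14, 21) = (0, 6, -5).

(0, 6, -5)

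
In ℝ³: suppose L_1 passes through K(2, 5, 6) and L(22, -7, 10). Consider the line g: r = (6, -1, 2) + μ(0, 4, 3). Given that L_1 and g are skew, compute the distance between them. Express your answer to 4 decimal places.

A direction vector for L_1 is L − K = (20, -12, 4).
Common perpendicular direction n = (20, -12, 4) × (0, 4, 3) = (-52, -60, 80).
With w = (6, -1, 2) − (2, 5, 6) = (4, -6, -4), w · n = -168.
Distance = |w · n| / |n| = |-168| / √12704 ≈ 1.4905.

1.4905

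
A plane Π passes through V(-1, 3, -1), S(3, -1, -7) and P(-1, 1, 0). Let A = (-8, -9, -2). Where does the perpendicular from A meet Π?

VS = (4, -4, -6), VP = (0, -2, 1); a normal to Π is VS × VP = (-16, -4, -8).
Using V: Π has equation -16x - 4y - 8z = 12.
Foot = A − λn with λ = (n·A − d)/|n|² = (180 − 12)/336 = 1/2.
Foot = (-8, -9, -2) − (1/2)·(-16, -4, -8) = (0, -7, 2).

(0, -7, 2)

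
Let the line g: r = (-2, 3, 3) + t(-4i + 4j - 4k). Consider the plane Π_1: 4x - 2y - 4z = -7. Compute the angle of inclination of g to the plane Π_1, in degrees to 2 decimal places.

11.10

sin θ = |n·v| / (|n||v|) = |-8| / (√36 · √48) = 0.19245.
θ ≈ 11.10°.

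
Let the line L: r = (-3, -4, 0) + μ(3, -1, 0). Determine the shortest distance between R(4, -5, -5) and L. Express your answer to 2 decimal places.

Taking (-3, -4, 0) on L with direction v = (3, -1, 0): w = R − (-3, -4, 0) = (7, -1, -5), and w × v = (-5, -15, -4).
Distance = |w × v| / |v| = √266 / √10 ≈ 5.16.

5.16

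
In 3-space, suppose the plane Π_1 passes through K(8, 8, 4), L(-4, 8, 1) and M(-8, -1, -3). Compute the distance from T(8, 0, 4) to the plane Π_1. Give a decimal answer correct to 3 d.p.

2.462

KL = (-12, 0, -3), KM = (-16, -9, -7); a normal to Π_1 is KL × KM = (-27, -36, 108).
Using K: Π_1 has equation -27x - 36y + 108z = -72.
n·T − d = (-27)·(8) + (-36)·(0) + (108)·(4) − (-72) = 288; |n| = √13689.
Distance = |288| / √13689 = 288/√13689 ≈ 2.462.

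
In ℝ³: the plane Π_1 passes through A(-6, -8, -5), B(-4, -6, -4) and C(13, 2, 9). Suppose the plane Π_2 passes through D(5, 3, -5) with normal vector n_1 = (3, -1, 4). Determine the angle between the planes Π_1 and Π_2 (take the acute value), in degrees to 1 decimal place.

AB = (2, 2, 1), AC = (19, 10, 14); a normal to Π_1 is AB × AC = (18, -9, -18).
Using A: Π_1 has equation 18x - 9y - 18z = 54.
Π_2: n_1·r = n_1·D gives 3x - y + 4z = -8.
cos θ = |n₁·n₂| / (|n₁||n₂|) = |-9| / (√729 · √26).
θ = arccos(0.06537) ≈ 86.3°.

86.3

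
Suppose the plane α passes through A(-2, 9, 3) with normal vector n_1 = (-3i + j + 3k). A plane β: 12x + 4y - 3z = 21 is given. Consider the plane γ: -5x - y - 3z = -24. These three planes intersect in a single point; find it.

α: n_1·r = n_1·A gives -3x + y + 3z = 24.
Solving the 3×3 linear system -3x + y + 3z = 24, 12x + 4y - 3z = 21, -5x - y - 3z = -24 (e.g. by elimination or Cramer's rule, determinant = 120) gives (0, 9, 5).

(0, 9, 5)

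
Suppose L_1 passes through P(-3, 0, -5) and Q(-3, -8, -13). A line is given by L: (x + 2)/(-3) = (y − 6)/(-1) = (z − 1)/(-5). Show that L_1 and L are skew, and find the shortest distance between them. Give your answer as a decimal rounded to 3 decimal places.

A direction vector for L_1 is Q − P = (0, -8, -8).
L has direction (-3, -1, -5) through (-2, 6, 1).
Common perpendicular direction n = (0, -8, -8) × (-3, -1, -5) = (32, 24, -24).
With w = (-2, 6, 1) − (-3, 0, -5) = (1, 6, 6), w · n = 32.
Since n ≠ 0 the lines are not parallel, and w · n = 32 ≠ 0 so they do not intersect; hence they are skew.
Distance = |w · n| / |n| = |32| / √2176 ≈ 0.686.

0.686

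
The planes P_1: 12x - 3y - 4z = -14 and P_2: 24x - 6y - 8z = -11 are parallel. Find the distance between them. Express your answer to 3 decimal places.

0.654

Rescale P_2 by 1/2: 12x - 3y - 4z = -11/2. Then distance = |-14 − (-11/2)| / √169 ≈ 0.654.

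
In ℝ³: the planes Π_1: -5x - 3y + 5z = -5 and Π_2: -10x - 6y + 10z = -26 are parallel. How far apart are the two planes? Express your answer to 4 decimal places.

Rescale Π_2 by 1/2: -5x - 3y + 5z = -13. Then distance = |-5 − (-13)| / √59 ≈ 1.0415.

1.0415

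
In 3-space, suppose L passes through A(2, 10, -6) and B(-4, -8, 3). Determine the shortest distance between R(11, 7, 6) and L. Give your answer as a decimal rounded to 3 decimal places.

A direction vector for L is B − A = (-6, -18, 9).
Taking (2, 10, -6) on L with direction v = (-6, -18, 9): w = R − (2, 10, -6) = (9, -3, 12), and w × v = (189, -153, -180).
Distance = |w × v| / |v| = √91530 / √441 ≈ 14.407.

14.407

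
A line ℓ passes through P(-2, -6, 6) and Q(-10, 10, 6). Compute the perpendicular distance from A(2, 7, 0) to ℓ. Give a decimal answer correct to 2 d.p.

A direction vector for ℓ is Q − P = (-8, 16, 0).
Taking (-2, -6, 6) on ℓ with direction v = (-8, 16, 0): w = A − (-2, -6, 6) = (4, 13, -6), and w × v = (96, 48, 168).
Distance = |w × v| / |v| = √39744 / √320 ≈ 11.14.

11.14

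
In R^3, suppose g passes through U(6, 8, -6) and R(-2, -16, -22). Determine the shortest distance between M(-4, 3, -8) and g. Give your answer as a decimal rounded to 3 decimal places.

A direction vector for g is R − U = (-8, -24, -16).
Taking (6, 8, -6) on g with direction v = (-8, -24, -16): w = M − (6, 8, -6) = (-10, -5, -2), and w × v = (32, -144, 200).
Distance = |w × v| / |v| = √61760 / √896 ≈ 8.302.

8.302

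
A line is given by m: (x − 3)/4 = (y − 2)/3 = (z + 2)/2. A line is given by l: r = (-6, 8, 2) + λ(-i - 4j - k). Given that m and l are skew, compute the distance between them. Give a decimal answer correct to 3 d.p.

m has direction (4, 3, 2) through (3, 2, -2).
Common perpendicular direction n = (4, 3, 2) × (-1, -4, -1) = (5, 2, -13).
With w = (-6, 8, 2) − (3, 2, -2) = (-9, 6, 4), w · n = -85.
Distance = |w · n| / |n| = |-85| / √198 ≈ 6.041.

6.041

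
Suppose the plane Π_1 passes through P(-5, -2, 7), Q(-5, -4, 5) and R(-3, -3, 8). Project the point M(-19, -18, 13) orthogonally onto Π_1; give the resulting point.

PQ = (0, -2, -2), PR = (2, -1, 1); a normal to Π_1 is PQ × PR = (-4, -4, 4).
Using P: Π_1 has equation -4x - 4y + 4z = 56.
Foot = M − λn with λ = (n·M − d)/|n|² = (200 − 56)/48 = 3.
Foot = (-19, -18, 13) − 3·(-4, -4, 4) = (-7, -6, 1).

(-7, -6, 1)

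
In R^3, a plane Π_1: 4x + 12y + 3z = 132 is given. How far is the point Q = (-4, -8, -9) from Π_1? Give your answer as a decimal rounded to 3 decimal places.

20.846

n·Q − d = (4)·(-4) + (12)·(-8) + (3)·(-9) − 132 = -271; |n| = √169.
Distance = |-271| / √169 = 271/√169 ≈ 20.846.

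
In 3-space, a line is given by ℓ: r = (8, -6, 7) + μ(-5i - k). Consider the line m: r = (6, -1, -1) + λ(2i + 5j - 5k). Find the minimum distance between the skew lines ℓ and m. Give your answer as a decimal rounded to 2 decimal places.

1.48

Common perpendicular direction n = (-5, 0, -1) × (2, 5, -5) = (5, -27, -25).
With w = (6, -1, -1) − (8, -6, 7) = (-2, 5, -8), w · n = 55.
Distance = |w · n| / |n| = |55| / √1379 ≈ 1.48.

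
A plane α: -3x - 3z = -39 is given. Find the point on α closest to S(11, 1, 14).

(5, 1, 8)

Foot = S − λn with λ = (n·S − d)/|n|² = (-75 − (-39))/18 = -2.
Foot = (11, 1, 14) − (-2)·(-3, 0, -3) = (5, 1, 8).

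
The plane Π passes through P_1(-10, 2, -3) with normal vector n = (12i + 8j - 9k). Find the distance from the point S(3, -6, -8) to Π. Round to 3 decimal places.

Π: n·r = n·P_1 gives 12x + 8y - 9z = -77.
n·S − d = (12)·(3) + (8)·(-6) + (-9)·(-8) − (-77) = 137; |n| = √289.
Distance = |137| / √289 = 137/√289 ≈ 8.059.

8.059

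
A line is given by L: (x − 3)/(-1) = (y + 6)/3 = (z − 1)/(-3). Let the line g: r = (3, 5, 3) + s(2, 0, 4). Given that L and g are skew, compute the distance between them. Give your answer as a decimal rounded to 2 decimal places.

L has direction (-1, 3, -3) through (3, -6, 1).
Common perpendicular direction n = (-1, 3, -3) × (2, 0, 4) = (12, -2, -6).
With w = (3, 5, 3) − (3, -6, 1) = (0, 11, 2), w · n = -34.
Distance = |w · n| / |n| = |-34| / √184 ≈ 2.51.

2.51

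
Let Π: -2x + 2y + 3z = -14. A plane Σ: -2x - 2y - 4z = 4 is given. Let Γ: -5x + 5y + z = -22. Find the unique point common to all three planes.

Solving the 3×3 linear system -2x + 2y + 3z = -14, -2x - 2y - 4z = 4, -5x + 5y + z = -22 (e.g. by elimination or Cramer's rule, determinant = -52) gives (3, -1, -2).

(3, -1, -2)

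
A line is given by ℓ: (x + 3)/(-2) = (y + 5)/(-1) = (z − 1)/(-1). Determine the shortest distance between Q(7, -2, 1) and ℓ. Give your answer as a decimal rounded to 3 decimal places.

4.564

ℓ has direction (-2, -1, -1) through (-3, -5, 1).
Taking (-3, -5, 1) on ℓ with direction v = (-2, -1, -1): w = Q − (-3, -5, 1) = (10, 3, 0), and w × v = (-3, 10, -4).
Distance = |w × v| / |v| = √125 / √6 ≈ 4.564.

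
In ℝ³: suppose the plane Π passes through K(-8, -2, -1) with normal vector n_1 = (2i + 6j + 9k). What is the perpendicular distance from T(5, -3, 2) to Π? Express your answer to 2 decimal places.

4.27

Π: n_1·r = n_1·K gives 2x + 6y + 9z = -37.
n·T − d = (2)·(5) + (6)·(-3) + (9)·(2) − (-37) = 47; |n| = √121.
Distance = |47| / √121 = 47/√121 ≈ 4.27.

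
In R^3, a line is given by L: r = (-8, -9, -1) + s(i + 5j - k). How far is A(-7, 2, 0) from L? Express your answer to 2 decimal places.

3.31

Taking (-8, -9, -1) on L with direction v = (1, 5, -1): w = A − (-8, -9, -1) = (1, 11, 1), and w × v = (-16, 2, -6).
Distance = |w × v| / |v| = √296 / √27 ≈ 3.31.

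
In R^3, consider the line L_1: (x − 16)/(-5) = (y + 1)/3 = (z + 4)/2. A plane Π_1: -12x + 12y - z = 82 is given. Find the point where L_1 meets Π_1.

(1, 8, 2)

L_1 has direction (-5, 3, 2) through (16, -1, -4).
Substitute r = (16, -1, -4) + t(-5, 3, 2) into the plane: -200 + 94t = 82, so t = 3.
Intersection: (16, -1, -4) + 3·(-5, 3, 2) = (1, 8, 2).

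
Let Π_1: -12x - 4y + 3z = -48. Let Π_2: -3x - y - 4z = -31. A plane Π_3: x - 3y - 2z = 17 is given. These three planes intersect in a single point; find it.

Solving the 3×3 linear system -12x - 4y + 3z = -48, -3x - y - 4z = -31, x - 3y - 2z = 17 (e.g. by elimination or Cramer's rule, determinant = 190) gives (7, -6, 4).

(7, -6, 4)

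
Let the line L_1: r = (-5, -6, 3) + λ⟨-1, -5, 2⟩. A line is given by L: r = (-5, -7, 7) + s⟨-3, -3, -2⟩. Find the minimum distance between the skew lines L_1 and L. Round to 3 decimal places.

1.857

Common perpendicular direction n = (-1, -5, 2) × (-3, -3, -2) = (16, -8, -12).
With w = (-5, -7, 7) − (-5, -6, 3) = (0, -1, 4), w · n = -40.
Distance = |w · n| / |n| = |-40| / √464 ≈ 1.857.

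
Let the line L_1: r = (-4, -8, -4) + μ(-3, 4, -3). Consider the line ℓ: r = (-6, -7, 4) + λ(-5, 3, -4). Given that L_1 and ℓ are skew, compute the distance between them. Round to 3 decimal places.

7.848

Common perpendicular direction n = (-3, 4, -3) × (-5, 3, -4) = (-7, 3, 11).
With w = (-6, -7, 4) − (-4, -8, -4) = (-2, 1, 8), w · n = 105.
Distance = |w · n| / |n| = |105| / √179 ≈ 7.848.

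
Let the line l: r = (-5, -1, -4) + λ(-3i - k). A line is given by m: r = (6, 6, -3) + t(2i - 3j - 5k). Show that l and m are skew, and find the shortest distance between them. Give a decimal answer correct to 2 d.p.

7.35

Common perpendicular direction n = (-3, 0, -1) × (2, -3, -5) = (-3, -17, 9).
With w = (6, 6, -3) − (-5, -1, -4) = (11, 7, 1), w · n = -143.
Since n ≠ 0 the lines are not parallel, and w · n = -143 ≠ 0 so they do not intersect; hence they are skew.
Distance = |w · n| / |n| = |-143| / √379 ≈ 7.35.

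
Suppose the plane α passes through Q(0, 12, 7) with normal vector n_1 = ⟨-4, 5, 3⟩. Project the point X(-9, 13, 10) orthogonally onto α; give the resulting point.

(-5, 8, 7)

α: n_1·r = n_1·Q gives -4x + 5y + 3z = 81.
Foot = X − λn with λ = (n·X − d)/|n|² = (131 − 81)/50 = 1.
Foot = (-9, 13, 10) − 1·(-4, 5, 3) = (-5, 8, 7).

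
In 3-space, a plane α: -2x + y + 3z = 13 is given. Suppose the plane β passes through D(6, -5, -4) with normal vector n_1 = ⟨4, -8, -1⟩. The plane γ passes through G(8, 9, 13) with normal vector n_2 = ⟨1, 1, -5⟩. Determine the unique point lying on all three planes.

(1, -9, 8)

β: n_1·r = n_1·D gives 4x - 8y - z = 68.
γ: n_2·r = n_2·G gives x + y - 5z = -48.
Solving the 3×3 linear system -2x + y + 3z = 13, 4x - 8y - z = 68, x + y - 5z = -48 (e.g. by elimination or Cramer's rule, determinant = -27) gives (1, -9, 8).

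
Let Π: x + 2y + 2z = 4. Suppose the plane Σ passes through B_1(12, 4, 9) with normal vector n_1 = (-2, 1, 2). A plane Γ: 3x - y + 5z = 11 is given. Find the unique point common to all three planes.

Σ: n_1·r = n_1·B_1 gives -2x + y + 2z = -2.
Solving the 3×3 linear system x + 2y + 2z = 4, -2x + y + 2z = -2, 3x - y + 5z = 11 (e.g. by elimination or Cramer's rule, determinant = 37) gives (2, 0, 1).

(2, 0, 1)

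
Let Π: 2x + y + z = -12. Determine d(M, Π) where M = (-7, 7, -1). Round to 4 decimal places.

n·M − d = (2)·(-7) + (1)·(7) + (1)·(-1) − (-12) = 4; |n| = √6.
Distance = |4| / √6 = 4/√6 ≈ 1.6330.

1.6330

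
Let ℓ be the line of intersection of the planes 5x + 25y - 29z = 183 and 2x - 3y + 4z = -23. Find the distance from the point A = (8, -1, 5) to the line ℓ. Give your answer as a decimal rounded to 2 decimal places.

12.15

Direction of ℓ: (5, 25, -29) × (2, -3, 4) = (13, -78, -65).
A point on ℓ: solving the two plane equations with x = 0 gives (0, 5, -2).
Taking (0, 5, -2) on ℓ with direction v = (13, -78, -65): w = A − (0, 5, -2) = (8, -6, 7), and w × v = (936, 611, -546).
Distance = |w × v| / |v| = √1547533 / √10478 ≈ 12.15.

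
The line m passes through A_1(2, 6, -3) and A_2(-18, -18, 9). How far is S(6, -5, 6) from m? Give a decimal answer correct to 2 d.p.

11.91

A direction vector for m is A_2 − A_1 = (-20, -24, 12).
Taking (2, 6, -3) on m with direction v = (-20, -24, 12): w = S − (2, 6, -3) = (4, -11, 9), and w × v = (84, -228, -316).
Distance = |w × v| / |v| = √158896 / √1120 ≈ 11.91.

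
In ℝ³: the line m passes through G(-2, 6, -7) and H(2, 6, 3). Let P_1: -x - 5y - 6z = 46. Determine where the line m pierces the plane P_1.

(-4, 6, -12)

A direction vector for m is H − G = (4, 0, 10).
Substitute r = (-2, 6, -7) + t(4, 0, 10) into the plane: 14 + (-64)t = 46, so t = -1/2.
Intersection: (-2, 6, -7) + (-1/2)·(4, 0, 10) = (-4, 6, -12).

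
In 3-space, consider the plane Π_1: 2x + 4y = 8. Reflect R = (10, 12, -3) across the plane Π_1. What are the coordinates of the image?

λ = (n·R − d)/|n|² = (68 − 8)/20 = 3.
Reflection = R − 2λn = (10, 12, -3) − 6·(2, 4, 0) = (-2, -12, -3).

(-2, -12, -3)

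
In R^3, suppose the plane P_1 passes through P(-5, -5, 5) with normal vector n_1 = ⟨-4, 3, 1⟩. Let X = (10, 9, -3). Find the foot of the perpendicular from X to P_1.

(6, 12, -2)

P_1: n_1·r = n_1·P gives -4x + 3y + z = 10.
Foot = X − λn with λ = (n·X − d)/|n|² = (-16 − 10)/26 = -1.
Foot = (10, 9, -3) − (-1)·(-4, 3, 1) = (6, 12, -2).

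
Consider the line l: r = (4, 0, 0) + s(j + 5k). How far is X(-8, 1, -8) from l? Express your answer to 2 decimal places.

12.27

Taking (4, 0, 0) on l with direction v = (0, 1, 5): w = X − (4, 0, 0) = (-12, 1, -8), and w × v = (13, 60, -12).
Distance = |w × v| / |v| = √3913 / √26 ≈ 12.27.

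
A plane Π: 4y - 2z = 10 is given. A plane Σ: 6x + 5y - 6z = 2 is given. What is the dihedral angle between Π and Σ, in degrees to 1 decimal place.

43.4

cos θ = |n₁·n₂| / (|n₁||n₂|) = |32| / (√20 · √97).
θ = arccos(0.72652) ≈ 43.4°.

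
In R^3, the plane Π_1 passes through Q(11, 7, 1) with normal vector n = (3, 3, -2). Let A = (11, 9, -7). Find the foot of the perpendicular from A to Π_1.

(8, 6, -5)

Π_1: n·r = n·Q gives 3x + 3y - 2z = 52.
Foot = A − λn with λ = (n·A − d)/|n|² = (74 − 52)/22 = 1.
Foot = (11, 9, -7) − 1·(3, 3, -2) = (8, 6, -5).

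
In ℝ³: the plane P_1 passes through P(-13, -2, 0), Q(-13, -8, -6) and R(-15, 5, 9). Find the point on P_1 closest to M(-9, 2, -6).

(-7, 0, -4)

PQ = (0, -6, -6), PR = (-2, 7, 9); a normal to P_1 is PQ × PR = (-12, 12, -12).
Using P: P_1 has equation -12x + 12y - 12z = 132.
Foot = M − λn with λ = (n·M − d)/|n|² = (204 − 132)/432 = 1/6.
Foot = (-9, 2, -6) − (1/6)·(-12, 12, -12) = (-7, 0, -4).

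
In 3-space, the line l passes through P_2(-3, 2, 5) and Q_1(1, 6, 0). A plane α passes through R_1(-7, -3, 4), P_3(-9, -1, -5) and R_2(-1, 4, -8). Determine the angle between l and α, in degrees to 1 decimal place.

2.2

A direction vector for l is Q_1 − P_2 = (4, 4, -5).
R_1P_3 = (-2, 2, -9), R_1R_2 = (6, 7, -12); a normal to α is R_1P_3 × R_1R_2 = (39, -78, -26).
Using R_1: α has equation 39x - 78y - 26z = -143.
sin θ = |n·v| / (|n||v|) = |-26| / (√8281 · √57) = 0.03784.
θ ≈ 2.2°.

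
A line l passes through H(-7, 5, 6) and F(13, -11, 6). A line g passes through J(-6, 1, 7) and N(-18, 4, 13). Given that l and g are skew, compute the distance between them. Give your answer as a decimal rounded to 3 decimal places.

1.244

A direction vector for l is F − H = (20, -16, 0).
A direction vector for g is N − J = (-12, 3, 6).
Common perpendicular direction n = (20, -16, 0) × (-12, 3, 6) = (-96, -120, -132).
With w = (-6, 1, 7) − (-7, 5, 6) = (1, -4, 1), w · n = 252.
Distance = |w · n| / |n| = |252| / √41040 ≈ 1.244.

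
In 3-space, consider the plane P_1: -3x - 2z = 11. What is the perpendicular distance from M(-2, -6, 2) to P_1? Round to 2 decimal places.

n·M − d = (-3)·(-2) + (0)·(-6) + (-2)·(2) − 11 = -9; |n| = √13.
Distance = |-9| / √13 = 9/√13 ≈ 2.50.

2.50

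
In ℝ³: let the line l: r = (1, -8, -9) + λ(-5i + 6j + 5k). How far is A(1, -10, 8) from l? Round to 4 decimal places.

Taking (1, -8, -9) on l with direction v = (-5, 6, 5): w = A − (1, -8, -9) = (0, -2, 17), and w × v = (-112, -85, -10).
Distance = |w × v| / |v| = √19869 / √86 ≈ 15.1998.

15.1998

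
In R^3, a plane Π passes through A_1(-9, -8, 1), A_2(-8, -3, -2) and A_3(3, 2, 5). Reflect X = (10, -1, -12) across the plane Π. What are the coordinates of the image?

(-10, 15, 8)

A_1A_2 = (1, 5, -3), A_1A_3 = (12, 10, 4); a normal to Π is A_1A_2 × A_1A_3 = (50, -40, -50).
Using A_1: Π has equation 50x - 40y - 50z = -180.
λ = (n·X − d)/|n|² = (1140 − (-180))/6600 = 1/5.
Reflection = X − 2λn = (10, -1, -12) − (2/5)·(50, -40, -50) = (-10, 15, 8).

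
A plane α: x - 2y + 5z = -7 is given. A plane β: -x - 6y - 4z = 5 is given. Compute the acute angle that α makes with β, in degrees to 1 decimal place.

77.0

cos θ = |n₁·n₂| / (|n₁||n₂|) = |-9| / (√30 · √53).
θ = arccos(0.22571) ≈ 77.0°.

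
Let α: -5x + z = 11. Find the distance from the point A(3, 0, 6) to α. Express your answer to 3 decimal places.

3.922

n·A − d = (-5)·(3) + (0)·(0) + (1)·(6) − 11 = -20; |n| = √26.
Distance = |-20| / √26 = 20/√26 ≈ 3.922.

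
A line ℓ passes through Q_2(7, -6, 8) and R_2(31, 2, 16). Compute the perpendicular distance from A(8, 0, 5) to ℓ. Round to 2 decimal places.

A direction vector for ℓ is R_2 − Q_2 = (24, 8, 8).
Taking (7, -6, 8) on ℓ with direction v = (24, 8, 8): w = A − (7, -6, 8) = (1, 6, -3), and w × v = (72, -80, -136).
Distance = |w × v| / |v| = √30080 / √704 ≈ 6.54.

6.54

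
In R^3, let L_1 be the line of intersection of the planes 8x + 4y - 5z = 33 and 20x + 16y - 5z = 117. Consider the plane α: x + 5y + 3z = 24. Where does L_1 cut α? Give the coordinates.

Direction of L_1: (8, 4, -5) × (20, 16, -5) = (60, -60, 48).
A point on L_1: solving the two plane equations with x = 0 gives (0, 7, -1).
Substitute r = (0, 7, -1) + t(60, -60, 48) into the plane: 32 + (-96)t = 24, so t = 1/12.
Intersection: (0, 7, -1) + (1/12)·(60, -60, 48) = (5, 2, 3).

(5, 2, 3)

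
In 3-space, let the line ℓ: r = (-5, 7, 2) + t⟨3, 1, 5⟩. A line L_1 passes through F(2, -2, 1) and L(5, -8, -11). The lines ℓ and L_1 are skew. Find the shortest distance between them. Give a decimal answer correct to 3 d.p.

A direction vector for L_1 is L − F = (3, -6, -12).
Common perpendicular direction n = (3, 1, 5) × (3, -6, -12) = (18, 51, -21).
With w = (2, -2, 1) − (-5, 7, 2) = (7, -9, -1), w · n = -312.
Distance = |w · n| / |n| = |-312| / √3366 ≈ 5.378.

5.378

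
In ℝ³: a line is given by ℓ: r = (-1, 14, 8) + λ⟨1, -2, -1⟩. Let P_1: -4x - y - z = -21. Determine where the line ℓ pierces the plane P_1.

(2, 8, 5)

Substitute r = (-1, 14, 8) + t(1, -2, -1) into the plane: -18 + (-1)t = -21, so t = 3.
Intersection: (-1, 14, 8) + 3·(1, -2, -1) = (2, 8, 5).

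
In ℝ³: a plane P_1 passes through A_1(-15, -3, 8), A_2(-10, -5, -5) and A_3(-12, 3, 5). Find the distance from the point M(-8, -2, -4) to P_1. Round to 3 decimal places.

1.397

A_1A_2 = (5, -2, -13), A_1A_3 = (3, 6, -3); a normal to P_1 is A_1A_2 × A_1A_3 = (84, -24, 36).
Using A_1: P_1 has equation 84x - 24y + 36z = -900.
n·M − d = (84)·(-8) + (-24)·(-2) + (36)·(-4) − (-900) = 132; |n| = √8928.
Distance = |132| / √8928 = 132/√8928 ≈ 1.397.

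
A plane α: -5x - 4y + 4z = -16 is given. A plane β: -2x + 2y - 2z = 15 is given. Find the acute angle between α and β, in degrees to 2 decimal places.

cos θ = |n₁·n₂| / (|n₁||n₂|) = |-6| / (√57 · √12).
θ = arccos(0.22942) ≈ 76.74°.

76.74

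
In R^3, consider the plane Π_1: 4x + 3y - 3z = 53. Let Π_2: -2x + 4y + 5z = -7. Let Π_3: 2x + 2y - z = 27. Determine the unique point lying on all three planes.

Solving the 3×3 linear system 4x + 3y - 3z = 53, -2x + 4y + 5z = -7, 2x + 2y - z = 27 (e.g. by elimination or Cramer's rule, determinant = 4) gives (2, 8, -7).

(2, 8, -7)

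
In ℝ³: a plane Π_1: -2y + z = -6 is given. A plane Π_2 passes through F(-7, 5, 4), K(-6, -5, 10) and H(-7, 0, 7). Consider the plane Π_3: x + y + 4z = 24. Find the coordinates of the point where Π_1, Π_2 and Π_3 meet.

FK = (1, -10, 6), FH = (0, -5, 3); a normal to Π_2 is FK × FH = (0, -3, -5).
Using F: Π_2 has equation -3y - 5z = -35.
Solving the 3×3 linear system -2y + z = -6, -3y - 5z = -35, x + y + 4z = 24 (e.g. by elimination or Cramer's rule, determinant = 13) gives (3, 5, 4).

(3, 5, 4)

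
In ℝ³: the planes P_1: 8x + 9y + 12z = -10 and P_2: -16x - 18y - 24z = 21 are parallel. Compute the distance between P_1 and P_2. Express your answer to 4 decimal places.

0.0294

Rescale P_2 by 1/(-2): 8x + 9y + 12z = -21/2. Then distance = |-10 − (-21/2)| / √289 ≈ 0.0294.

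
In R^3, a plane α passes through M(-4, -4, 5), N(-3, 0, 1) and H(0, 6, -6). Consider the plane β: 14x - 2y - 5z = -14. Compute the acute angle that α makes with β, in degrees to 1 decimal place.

MN = (1, 4, -4), MH = (4, 10, -11); a normal to α is MN × MH = (-4, -5, -6).
Using M: α has equation -4x - 5y - 6z = 6.
cos θ = |n₁·n₂| / (|n₁||n₂|) = |-16| / (√77 · √225).
θ = arccos(0.12156) ≈ 83.0°.

83.0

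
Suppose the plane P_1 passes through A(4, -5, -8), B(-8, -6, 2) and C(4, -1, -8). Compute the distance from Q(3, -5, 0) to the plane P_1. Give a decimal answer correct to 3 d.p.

5.506

AB = (-12, -1, 10), AC = (0, 4, 0); a normal to P_1 is AB × AC = (-40, 0, -48).
Using A: P_1 has equation -40x - 48z = 224.
n·Q − d = (-40)·(3) + (0)·(-5) + (-48)·(0) − 224 = -344; |n| = √3904.
Distance = |-344| / √3904 = 344/√3904 ≈ 5.506.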